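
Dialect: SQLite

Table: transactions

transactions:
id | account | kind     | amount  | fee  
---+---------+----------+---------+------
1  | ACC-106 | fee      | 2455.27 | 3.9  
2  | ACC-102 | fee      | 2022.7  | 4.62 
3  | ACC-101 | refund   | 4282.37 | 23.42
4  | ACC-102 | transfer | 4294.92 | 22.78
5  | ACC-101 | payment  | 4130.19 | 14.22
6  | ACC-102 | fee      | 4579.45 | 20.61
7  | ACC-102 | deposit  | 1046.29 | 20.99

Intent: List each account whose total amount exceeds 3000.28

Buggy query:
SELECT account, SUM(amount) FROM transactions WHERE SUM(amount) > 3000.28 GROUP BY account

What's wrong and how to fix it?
Bug: Aggregate functions cannot appear in a WHERE clause

Fix: Use HAVING (which filters groups after aggregation) instead of WHERE

Corrected query:
SELECT account, SUM(amount) FROM transactions GROUP BY account HAVING SUM(amount) > 3000.28

Result:
account | SUM(amount)
--------+------------
ACC-101 | 8412.56    
ACC-102 | 11943.36   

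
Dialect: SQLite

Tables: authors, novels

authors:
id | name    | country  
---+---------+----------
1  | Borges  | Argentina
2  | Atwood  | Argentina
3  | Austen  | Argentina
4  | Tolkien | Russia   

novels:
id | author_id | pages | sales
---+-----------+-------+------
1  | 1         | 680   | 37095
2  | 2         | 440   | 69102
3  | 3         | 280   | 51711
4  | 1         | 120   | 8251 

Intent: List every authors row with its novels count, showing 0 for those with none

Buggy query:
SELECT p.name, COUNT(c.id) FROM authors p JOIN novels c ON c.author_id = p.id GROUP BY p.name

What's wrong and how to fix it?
Bug: An inner join excludes parents with zero children

Fix: Use LEFT JOIN so parents without children still appear (COUNT(c.id) gives 0)

Corrected query:
SELECT p.name, COUNT(c.id) FROM authors p LEFT JOIN novels c ON c.author_id = p.id GROUP BY p.name

Result:
name    | COUNT(c.id)
--------+------------
Atwood  | 1          
Austen  | 1          
Borges  | 2          
Tolkien | 0          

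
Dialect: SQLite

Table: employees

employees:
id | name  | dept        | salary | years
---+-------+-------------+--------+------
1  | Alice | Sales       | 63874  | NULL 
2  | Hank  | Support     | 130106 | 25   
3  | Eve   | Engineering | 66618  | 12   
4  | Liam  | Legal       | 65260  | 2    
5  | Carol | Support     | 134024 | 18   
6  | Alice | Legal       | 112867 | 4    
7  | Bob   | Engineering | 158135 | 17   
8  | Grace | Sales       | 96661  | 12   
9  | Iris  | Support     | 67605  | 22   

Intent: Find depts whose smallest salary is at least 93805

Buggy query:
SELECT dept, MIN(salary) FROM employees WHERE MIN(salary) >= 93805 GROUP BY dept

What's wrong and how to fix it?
Bug: MIN() in WHERE is a misuse of aggregate

Fix: Use HAVING for the per-group MIN condition

Corrected query:
SELECT dept, MIN(salary) FROM employees GROUP BY dept HAVING MIN(salary) >= 93805

Result:
(no rows)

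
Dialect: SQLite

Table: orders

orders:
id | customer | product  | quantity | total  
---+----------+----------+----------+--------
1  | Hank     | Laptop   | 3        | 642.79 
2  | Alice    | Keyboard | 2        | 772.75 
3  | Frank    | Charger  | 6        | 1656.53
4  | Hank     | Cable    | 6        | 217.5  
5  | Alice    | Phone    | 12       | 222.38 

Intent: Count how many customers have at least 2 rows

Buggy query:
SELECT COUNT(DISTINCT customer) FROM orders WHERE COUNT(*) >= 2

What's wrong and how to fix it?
Bug: COUNT(*) cannot appear in WHERE; the per-group count doesn't exist yet

Fix: Group first with HAVING COUNT(*) >= 2, then COUNT the resulting groups

Corrected query:
SELECT COUNT(*) FROM (SELECT customer FROM orders GROUP BY customer HAVING COUNT(*) >= 2)

Result:
COUNT(*)
--------
2       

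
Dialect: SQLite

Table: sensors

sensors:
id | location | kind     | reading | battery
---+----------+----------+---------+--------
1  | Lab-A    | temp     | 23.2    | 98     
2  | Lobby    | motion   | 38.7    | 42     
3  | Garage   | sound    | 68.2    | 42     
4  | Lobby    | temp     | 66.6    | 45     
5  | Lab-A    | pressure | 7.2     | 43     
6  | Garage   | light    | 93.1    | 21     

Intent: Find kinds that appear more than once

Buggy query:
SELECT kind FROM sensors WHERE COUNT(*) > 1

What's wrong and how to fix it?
Bug: COUNT(*) is an aggregate and cannot be used in WHERE

Fix: GROUP BY kind, then filter groups with HAVING COUNT(*) > 1

Corrected query:
SELECT kind FROM sensors GROUP BY kind HAVING COUNT(*) > 1

Result:
kind
----
temp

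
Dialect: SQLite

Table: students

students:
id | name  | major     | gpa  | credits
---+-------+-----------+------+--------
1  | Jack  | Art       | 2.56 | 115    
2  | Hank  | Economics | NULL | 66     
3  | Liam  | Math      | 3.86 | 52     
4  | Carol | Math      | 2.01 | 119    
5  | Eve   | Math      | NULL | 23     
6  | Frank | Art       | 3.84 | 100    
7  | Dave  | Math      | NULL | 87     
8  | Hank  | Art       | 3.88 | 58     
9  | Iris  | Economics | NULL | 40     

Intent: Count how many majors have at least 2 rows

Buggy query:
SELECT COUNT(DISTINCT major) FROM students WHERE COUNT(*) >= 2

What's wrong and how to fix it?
Bug: WHERE filters individual rows, not groups, so a group-level COUNT is invalid there

Fix: Group first with HAVING COUNT(*) >= 2, then COUNT the resulting groups

Corrected query:
SELECT COUNT(*) FROM (SELECT major FROM students GROUP BY major HAVING COUNT(*) >= 2)

Result:
COUNT(*)
--------
3       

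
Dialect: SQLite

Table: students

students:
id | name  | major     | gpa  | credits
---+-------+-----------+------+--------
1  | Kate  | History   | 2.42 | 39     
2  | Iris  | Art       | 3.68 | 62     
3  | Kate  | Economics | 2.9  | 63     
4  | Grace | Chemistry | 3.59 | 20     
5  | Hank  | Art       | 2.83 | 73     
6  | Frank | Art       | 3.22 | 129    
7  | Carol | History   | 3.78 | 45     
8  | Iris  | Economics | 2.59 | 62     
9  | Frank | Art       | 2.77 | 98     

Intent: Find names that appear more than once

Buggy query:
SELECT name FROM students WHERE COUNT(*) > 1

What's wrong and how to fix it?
Bug: WHERE can't reference COUNT(*); aggregates are computed after WHERE

Fix: GROUP BY name, then filter groups with HAVING COUNT(*) > 1

Corrected query:
SELECT name FROM students GROUP BY name HAVING COUNT(*) > 1

Result:
name 
-----
Frank
Iris 
Kate 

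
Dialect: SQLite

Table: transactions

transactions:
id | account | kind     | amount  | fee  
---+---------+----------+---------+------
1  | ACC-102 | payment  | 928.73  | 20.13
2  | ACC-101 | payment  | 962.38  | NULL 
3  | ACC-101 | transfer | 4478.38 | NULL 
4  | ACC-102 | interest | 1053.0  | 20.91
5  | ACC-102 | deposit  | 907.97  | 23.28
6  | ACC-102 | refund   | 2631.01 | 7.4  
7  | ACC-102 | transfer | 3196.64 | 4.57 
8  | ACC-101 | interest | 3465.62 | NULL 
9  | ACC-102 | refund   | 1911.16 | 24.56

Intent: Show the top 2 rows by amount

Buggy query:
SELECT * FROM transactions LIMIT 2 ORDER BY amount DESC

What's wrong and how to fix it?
Bug: LIMIT must come after ORDER BY

Fix: Swap the clauses: ORDER BY first, then LIMIT

Corrected query:
SELECT * FROM transactions ORDER BY amount DESC LIMIT 2

Result:
id | account | kind     | amount  | fee 
---+---------+----------+---------+-----
3  | ACC-101 | transfer | 4478.38 | NULL
8  | ACC-101 | interest | 3465.62 | NULL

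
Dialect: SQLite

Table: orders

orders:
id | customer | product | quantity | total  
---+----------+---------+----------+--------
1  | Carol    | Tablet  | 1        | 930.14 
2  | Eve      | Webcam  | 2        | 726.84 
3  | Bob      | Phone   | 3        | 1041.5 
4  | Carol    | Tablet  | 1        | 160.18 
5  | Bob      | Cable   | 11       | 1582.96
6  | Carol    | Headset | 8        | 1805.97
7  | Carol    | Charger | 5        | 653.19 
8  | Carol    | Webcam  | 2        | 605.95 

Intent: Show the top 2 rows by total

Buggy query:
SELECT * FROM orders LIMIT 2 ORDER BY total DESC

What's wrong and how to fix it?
Bug: LIMIT must come after ORDER BY

Fix: Sort with ORDER BY, then apply LIMIT

Corrected query:
SELECT * FROM orders ORDER BY total DESC LIMIT 2

Result:
id | customer | product | quantity | total  
---+----------+---------+----------+--------
6  | Carol    | Headset | 8        | 1805.97
5  | Bob      | Cable   | 11       | 1582.96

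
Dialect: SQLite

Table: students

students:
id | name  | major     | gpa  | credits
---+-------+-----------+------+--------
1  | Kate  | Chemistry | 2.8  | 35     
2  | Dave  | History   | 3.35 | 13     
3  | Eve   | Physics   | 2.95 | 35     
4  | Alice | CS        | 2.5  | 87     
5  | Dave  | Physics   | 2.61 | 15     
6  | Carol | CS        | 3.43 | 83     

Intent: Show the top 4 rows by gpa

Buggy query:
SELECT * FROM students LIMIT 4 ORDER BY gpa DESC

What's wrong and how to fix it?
Bug: ORDER BY cannot follow LIMIT; LIMIT is the final clause

Fix: Sort with ORDER BY, then apply LIMIT

Corrected query:
SELECT * FROM students ORDER BY gpa DESC LIMIT 4

Result:
id | name  | major     | gpa  | credits
---+-------+-----------+------+--------
6  | Carol | CS        | 3.43 | 83     
2  | Dave  | History   | 3.35 | 13     
3  | Eve   | Physics   | 2.95 | 35     
1  | Kate  | Chemistry | 2.8  | 35     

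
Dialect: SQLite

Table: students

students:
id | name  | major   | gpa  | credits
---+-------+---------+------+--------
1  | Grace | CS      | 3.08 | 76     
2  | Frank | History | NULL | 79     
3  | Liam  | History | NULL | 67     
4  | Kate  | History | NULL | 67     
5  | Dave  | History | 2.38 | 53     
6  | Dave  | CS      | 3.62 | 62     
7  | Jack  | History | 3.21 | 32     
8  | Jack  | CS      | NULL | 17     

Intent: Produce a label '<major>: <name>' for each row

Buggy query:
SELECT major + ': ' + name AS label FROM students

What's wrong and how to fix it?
Bug: SQLite uses || for string concatenation; + coerces text to numbers (yielding 0)

Fix: Replace + with || to concatenate text

Corrected query:
SELECT major || ': ' || name AS label FROM students

Result:
label         
--------------
CS: Grace     
History: Frank
History: Liam 
History: Kate 
History: Dave 
CS: Dave      
History: Jack 
CS: Jack      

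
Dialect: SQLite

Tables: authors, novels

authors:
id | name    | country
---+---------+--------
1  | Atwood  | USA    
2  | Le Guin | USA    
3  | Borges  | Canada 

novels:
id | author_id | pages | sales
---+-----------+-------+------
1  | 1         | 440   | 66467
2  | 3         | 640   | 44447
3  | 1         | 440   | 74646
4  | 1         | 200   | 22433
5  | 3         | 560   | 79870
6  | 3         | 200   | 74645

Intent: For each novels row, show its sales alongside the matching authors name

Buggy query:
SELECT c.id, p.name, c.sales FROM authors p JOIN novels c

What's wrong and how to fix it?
Bug: JOIN with no ON clause produces a cartesian product; every novels row pairs with every authors row

Fix: Add ON c.author_id = p.id to the JOIN

Corrected query:
SELECT c.id, p.name, c.sales FROM authors p JOIN novels c ON c.author_id = p.id

Result:
id | name   | sales
---+--------+------
1  | Atwood | 66467
2  | Borges | 44447
3  | Atwood | 74646
4  | Atwood | 22433
5  | Borges | 79870
6  | Borges | 74645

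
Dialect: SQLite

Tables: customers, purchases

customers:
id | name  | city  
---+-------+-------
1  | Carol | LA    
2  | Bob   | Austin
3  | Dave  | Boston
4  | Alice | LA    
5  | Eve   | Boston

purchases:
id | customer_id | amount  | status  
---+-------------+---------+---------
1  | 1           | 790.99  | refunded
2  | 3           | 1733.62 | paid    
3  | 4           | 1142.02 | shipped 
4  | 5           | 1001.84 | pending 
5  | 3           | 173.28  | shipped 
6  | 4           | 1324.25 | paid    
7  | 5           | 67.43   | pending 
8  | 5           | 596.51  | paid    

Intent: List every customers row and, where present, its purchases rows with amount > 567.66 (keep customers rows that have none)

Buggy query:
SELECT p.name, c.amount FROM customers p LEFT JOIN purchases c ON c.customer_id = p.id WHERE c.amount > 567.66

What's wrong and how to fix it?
Bug: A WHERE condition on the right-hand table after LEFT JOIN drops unmatched parents

Fix: Move the right-table condition into the ON clause so unmatched parents are kept

Corrected query:
SELECT p.name, c.amount FROM customers p LEFT JOIN purchases c ON c.customer_id = p.id AND c.amount > 567.66

Result:
name  | amount 
------+--------
Carol | 790.99 
Bob   | NULL   
Dave  | 1733.62
Alice | 1142.02
Alice | 1324.25
Eve   | 596.51 
Eve   | 1001.84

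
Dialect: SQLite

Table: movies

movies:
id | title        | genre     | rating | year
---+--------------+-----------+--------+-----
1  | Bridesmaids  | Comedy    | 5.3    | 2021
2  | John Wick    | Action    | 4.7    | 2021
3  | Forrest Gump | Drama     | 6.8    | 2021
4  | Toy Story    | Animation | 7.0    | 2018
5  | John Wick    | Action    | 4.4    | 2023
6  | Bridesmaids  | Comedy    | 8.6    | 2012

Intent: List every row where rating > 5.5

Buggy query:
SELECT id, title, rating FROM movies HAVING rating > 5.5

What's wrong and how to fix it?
Bug: This is a non-aggregate query (no GROUP BY, no aggregates), so in SQLite the HAVING clause is invalid here; a row-level condition belongs in WHERE

Fix: Replace HAVING with WHERE since the condition applies to individual rows

Corrected query:
SELECT id, title, rating FROM movies WHERE rating > 5.5

Result:
id | title        | rating
---+--------------+-------
3  | Forrest Gump | 6.8   
4  | Toy Story    | 7     
6  | Bridesmaids  | 8.6   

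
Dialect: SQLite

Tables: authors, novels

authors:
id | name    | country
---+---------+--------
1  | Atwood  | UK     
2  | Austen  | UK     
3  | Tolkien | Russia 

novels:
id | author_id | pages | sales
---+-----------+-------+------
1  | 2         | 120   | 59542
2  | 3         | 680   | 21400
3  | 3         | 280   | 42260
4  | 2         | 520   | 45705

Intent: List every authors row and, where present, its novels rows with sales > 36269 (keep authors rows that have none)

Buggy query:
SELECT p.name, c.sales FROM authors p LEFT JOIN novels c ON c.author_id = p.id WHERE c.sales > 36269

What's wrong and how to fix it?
Bug: Filtering c.sales in WHERE discards the NULL rows produced by LEFT JOIN, turning it into an inner join

Fix: Put 'c.sales > 36269' in the JOIN's ON clause instead of WHERE

Corrected query:
SELECT p.name, c.sales FROM authors p LEFT JOIN novels c ON c.author_id = p.id AND c.sales > 36269

Result:
name    | sales
--------+------
Atwood  | NULL 
Austen  | 45705
Austen  | 59542
Tolkien | 42260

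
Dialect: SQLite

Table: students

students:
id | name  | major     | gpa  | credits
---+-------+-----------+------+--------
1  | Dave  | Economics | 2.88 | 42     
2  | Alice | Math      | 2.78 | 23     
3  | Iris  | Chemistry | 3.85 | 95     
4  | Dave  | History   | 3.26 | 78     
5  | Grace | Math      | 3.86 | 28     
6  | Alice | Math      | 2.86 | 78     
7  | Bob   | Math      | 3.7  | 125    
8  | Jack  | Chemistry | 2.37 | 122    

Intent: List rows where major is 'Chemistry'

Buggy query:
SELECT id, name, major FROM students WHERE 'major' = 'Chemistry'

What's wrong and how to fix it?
Bug: Single quotes denote string literals in SQL; the column name is being compared as a constant string

Fix: Reference the column as major without single quotes

Corrected query:
SELECT id, name, major FROM students WHERE major = 'Chemistry'

Result:
id | name | major    
---+------+----------
3  | Iris | Chemistry
8  | Jack | Chemistry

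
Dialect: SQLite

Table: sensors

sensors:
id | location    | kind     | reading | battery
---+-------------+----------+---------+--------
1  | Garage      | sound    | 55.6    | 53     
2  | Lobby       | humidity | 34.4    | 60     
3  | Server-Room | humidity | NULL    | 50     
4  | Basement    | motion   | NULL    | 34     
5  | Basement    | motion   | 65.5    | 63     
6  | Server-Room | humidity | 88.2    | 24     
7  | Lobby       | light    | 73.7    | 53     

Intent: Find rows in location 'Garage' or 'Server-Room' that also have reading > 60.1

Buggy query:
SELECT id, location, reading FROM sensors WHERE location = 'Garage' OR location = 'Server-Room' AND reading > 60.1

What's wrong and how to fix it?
Bug: Without parentheses, AND is evaluated before OR, so the reading filter only applies to the 'Server-Room' branch

Fix: Group the OR with parentheses (or use IN), then AND the threshold

Corrected query:
SELECT id, location, reading FROM sensors WHERE (location = 'Garage' OR location = 'Server-Room') AND reading > 60.1

Result:
id | location    | reading
---+-------------+--------
6  | Server-Room | 88.2   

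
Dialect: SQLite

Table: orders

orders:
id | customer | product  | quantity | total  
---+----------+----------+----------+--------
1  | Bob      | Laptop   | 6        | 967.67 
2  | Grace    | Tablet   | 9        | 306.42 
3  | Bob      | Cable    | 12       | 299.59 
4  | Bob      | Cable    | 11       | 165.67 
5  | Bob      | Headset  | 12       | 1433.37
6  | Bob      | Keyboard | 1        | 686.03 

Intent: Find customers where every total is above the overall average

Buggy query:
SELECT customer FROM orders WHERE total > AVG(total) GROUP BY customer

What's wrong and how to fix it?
Bug: WHERE evaluates per row before aggregation, so AVG() is unavailable

Fix: Compute the overall average in a scalar subquery and compare each group's MIN against it in HAVING

Corrected query:
SELECT customer FROM orders GROUP BY customer HAVING MIN(total) > (SELECT AVG(total) FROM orders)

Result:
(no rows)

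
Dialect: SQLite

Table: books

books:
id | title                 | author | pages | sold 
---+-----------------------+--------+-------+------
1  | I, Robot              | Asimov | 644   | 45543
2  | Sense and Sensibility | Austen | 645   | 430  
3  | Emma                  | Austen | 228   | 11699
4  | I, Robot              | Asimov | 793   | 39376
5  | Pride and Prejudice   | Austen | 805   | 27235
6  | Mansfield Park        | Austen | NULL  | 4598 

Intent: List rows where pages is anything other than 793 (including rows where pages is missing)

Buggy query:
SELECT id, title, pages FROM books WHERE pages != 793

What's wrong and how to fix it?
Bug: 'pages != 793' is unknown when pages is NULL, so NULL rows are silently excluded

Fix: Handle NULL separately with IS NULL alongside the inequality

Corrected query:
SELECT id, title, pages FROM books WHERE pages != 793 OR pages IS NULL

Result:
id | title                 | pages
---+-----------------------+------
1  | I, Robot              | 644  
2  | Sense and Sensibility | 645  
3  | Emma                  | 228  
5  | Pride and Prejudice   | 805  
6  | Mansfield Park        | NULL 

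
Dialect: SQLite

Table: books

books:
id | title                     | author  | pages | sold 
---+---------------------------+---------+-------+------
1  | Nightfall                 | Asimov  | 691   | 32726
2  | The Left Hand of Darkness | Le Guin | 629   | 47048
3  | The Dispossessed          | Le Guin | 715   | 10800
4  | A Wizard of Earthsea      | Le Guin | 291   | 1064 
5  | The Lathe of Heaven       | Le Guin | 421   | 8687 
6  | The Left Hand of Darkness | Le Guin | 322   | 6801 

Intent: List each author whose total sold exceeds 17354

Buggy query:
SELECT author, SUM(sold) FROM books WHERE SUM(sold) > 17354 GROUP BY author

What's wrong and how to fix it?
Bug: SUM(sold) is an aggregate, but WHERE filters rows before aggregation

Fix: Use HAVING (which filters groups after aggregation) instead of WHERE

Corrected query:
SELECT author, SUM(sold) FROM books GROUP BY author HAVING SUM(sold) > 17354

Result:
author  | SUM(sold)
--------+----------
Asimov  | 32726    
Le Guin | 74400    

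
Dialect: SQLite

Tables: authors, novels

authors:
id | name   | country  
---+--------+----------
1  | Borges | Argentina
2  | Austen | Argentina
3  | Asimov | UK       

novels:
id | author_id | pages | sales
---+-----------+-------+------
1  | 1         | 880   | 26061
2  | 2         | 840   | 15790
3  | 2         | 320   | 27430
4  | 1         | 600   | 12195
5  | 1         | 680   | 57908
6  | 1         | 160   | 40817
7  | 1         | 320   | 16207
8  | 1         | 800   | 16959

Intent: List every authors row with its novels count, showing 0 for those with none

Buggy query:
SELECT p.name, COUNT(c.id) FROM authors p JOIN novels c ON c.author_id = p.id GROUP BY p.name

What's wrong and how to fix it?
Bug: An inner join excludes parents with zero children

Fix: Switch to LEFT JOIN to retain unmatched parent rows

Corrected query:
SELECT p.name, COUNT(c.id) FROM authors p LEFT JOIN novels c ON c.author_id = p.id GROUP BY p.name

Result:
name   | COUNT(c.id)
-------+------------
Asimov | 0          
Austen | 2          
Borges | 6          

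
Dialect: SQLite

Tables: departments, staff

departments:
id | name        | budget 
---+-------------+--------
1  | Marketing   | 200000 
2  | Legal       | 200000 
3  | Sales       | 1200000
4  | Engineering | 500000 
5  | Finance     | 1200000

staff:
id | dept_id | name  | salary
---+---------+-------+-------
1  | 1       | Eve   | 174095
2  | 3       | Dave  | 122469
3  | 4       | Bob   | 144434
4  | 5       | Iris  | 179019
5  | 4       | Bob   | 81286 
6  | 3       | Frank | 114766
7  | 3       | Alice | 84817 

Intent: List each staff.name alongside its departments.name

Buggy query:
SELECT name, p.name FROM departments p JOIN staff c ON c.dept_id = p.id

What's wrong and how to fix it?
Bug: 'name' exists in both joined tables, so the database can't tell which one is meant

Fix: Qualify the column with its table alias (c.name)

Corrected query:
SELECT c.name, p.name FROM departments p JOIN staff c ON c.dept_id = p.id

Result:
name  | name       
------+------------
Eve   | Marketing  
Dave  | Sales      
Bob   | Engineering
Iris  | Finance    
Bob   | Engineering
Frank | Sales      
Alice | Sales      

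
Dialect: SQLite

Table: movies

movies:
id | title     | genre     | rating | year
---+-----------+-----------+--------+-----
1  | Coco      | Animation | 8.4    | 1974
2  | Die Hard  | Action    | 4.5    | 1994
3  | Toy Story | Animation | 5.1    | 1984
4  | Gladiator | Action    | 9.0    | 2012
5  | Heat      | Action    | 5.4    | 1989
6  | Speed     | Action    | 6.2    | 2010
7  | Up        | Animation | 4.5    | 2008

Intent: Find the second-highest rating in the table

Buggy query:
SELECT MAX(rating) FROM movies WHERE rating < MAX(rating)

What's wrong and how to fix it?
Bug: MAX(rating) on the right of the comparison is an aggregate-in-WHERE error

Fix: Compute the overall MAX in a subquery, then take MAX of rows below it

Corrected query:
SELECT MAX(rating) FROM movies WHERE rating < (SELECT MAX(rating) FROM movies)

Result:
MAX(rating)
-----------
8.4        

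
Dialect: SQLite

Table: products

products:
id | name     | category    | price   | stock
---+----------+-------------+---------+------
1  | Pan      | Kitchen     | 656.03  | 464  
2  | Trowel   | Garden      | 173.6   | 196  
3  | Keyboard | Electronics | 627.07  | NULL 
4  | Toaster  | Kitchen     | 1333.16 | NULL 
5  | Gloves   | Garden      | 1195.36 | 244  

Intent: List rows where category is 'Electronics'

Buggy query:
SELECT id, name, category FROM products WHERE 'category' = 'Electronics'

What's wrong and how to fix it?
Bug: Single quotes denote string literals in SQL; the column name is being compared as a constant string

Fix: Reference the column as category without single quotes

Corrected query:
SELECT id, name, category FROM products WHERE category = 'Electronics'

Result:
id | name     | category   
---+----------+------------
3  | Keyboard | Electronics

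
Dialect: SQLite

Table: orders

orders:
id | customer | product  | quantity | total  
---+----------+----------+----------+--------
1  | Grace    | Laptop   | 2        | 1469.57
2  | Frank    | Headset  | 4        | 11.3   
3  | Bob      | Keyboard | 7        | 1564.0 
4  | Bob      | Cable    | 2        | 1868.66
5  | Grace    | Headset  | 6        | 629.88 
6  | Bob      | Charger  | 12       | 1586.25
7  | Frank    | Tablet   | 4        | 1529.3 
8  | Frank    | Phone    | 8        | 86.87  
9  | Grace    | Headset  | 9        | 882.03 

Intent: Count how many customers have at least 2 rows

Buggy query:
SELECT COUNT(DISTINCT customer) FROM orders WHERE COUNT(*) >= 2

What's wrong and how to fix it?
Bug: WHERE filters individual rows, not groups, so a group-level COUNT is invalid there

Fix: Group first with HAVING COUNT(*) >= 2, then COUNT the resulting groups

Corrected query:
SELECT COUNT(*) FROM (SELECT customer FROM orders GROUP BY customer HAVING COUNT(*) >= 2)

Result:
COUNT(*)
--------
3       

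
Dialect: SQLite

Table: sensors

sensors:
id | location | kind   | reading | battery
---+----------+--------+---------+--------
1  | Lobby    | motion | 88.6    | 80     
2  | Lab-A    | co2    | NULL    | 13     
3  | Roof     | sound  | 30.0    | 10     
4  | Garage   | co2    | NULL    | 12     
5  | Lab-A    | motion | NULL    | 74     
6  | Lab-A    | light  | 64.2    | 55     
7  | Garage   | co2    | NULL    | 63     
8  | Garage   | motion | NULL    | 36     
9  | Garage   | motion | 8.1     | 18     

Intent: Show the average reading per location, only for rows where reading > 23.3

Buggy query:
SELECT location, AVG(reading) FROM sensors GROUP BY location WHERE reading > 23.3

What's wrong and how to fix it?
Bug: WHERE cannot follow GROUP BY

Fix: Place WHERE between FROM and GROUP BY

Corrected query:
SELECT location, AVG(reading) FROM sensors WHERE reading > 23.3 GROUP BY location

Result:
location | AVG(reading)
---------+-------------
Lab-A    | 64.2        
Lobby    | 88.6        
Roof     | 30          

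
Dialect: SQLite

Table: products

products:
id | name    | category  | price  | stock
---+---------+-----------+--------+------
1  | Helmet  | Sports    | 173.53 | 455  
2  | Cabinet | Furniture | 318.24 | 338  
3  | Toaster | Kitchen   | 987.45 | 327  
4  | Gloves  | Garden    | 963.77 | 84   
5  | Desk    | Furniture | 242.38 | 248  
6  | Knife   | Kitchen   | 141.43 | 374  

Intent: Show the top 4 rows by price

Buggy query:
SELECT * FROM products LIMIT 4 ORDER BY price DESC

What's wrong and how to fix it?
Bug: LIMIT must come after ORDER BY

Fix: Swap the clauses: ORDER BY first, then LIMIT

Corrected query:
SELECT * FROM products ORDER BY price DESC LIMIT 4

Result:
id | name    | category  | price  | stock
---+---------+-----------+--------+------
3  | Toaster | Kitchen   | 987.45 | 327  
4  | Gloves  | Garden    | 963.77 | 84   
2  | Cabinet | Furniture | 318.24 | 338  
5  | Desk    | Furniture | 242.38 | 248  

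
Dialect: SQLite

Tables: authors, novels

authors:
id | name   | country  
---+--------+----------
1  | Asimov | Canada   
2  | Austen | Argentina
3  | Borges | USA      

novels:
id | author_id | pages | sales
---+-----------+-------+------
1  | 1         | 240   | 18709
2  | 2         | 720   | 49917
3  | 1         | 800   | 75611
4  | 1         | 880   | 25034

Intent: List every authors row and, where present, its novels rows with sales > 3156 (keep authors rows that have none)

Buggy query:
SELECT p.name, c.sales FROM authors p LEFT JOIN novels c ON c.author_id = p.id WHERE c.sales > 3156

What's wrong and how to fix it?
Bug: A WHERE condition on the right-hand table after LEFT JOIN drops unmatched parents

Fix: Put 'c.sales > 3156' in the JOIN's ON clause instead of WHERE

Corrected query:
SELECT p.name, c.sales FROM authors p LEFT JOIN novels c ON c.author_id = p.id AND c.sales > 3156

Result:
name   | sales
-------+------
Asimov | 18709
Asimov | 25034
Asimov | 75611
Austen | 49917
Borges | NULL 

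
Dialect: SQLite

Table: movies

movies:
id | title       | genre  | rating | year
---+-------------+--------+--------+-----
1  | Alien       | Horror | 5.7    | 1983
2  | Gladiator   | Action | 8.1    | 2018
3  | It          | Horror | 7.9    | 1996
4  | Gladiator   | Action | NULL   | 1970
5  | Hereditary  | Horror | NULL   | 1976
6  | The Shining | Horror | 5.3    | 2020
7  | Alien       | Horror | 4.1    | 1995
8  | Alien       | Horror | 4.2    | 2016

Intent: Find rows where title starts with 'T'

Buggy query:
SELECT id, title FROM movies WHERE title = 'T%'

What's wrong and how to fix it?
Bug: Wildcards only work with LIKE; '=' treats '%' as a literal character

Fix: Use LIKE for wildcard pattern matching

Corrected query:
SELECT id, title FROM movies WHERE title LIKE 'T%'

Result:
id | title      
---+------------
6  | The Shining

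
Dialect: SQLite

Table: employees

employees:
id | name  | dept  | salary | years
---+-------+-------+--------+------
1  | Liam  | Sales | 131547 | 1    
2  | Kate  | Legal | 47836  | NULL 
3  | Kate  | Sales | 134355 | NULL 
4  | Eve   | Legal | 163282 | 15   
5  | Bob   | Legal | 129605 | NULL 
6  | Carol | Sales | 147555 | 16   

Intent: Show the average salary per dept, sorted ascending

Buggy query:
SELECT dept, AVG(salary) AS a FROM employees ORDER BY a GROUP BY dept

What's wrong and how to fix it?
Bug: GROUP BY must precede ORDER BY

Fix: Move ORDER BY to the end, after GROUP BY

Corrected query:
SELECT dept, AVG(salary) AS a FROM employees GROUP BY dept ORDER BY a

Result:
dept  | a            
------+--------------
Legal | 113574.333333
Sales | 137819       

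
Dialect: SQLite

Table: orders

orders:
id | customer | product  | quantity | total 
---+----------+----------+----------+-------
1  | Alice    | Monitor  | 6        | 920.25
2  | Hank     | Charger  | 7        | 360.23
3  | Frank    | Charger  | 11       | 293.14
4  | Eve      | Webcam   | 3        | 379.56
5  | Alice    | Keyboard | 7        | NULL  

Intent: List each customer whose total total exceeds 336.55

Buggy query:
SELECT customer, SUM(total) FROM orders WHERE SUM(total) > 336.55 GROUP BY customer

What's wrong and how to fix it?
Bug: WHERE runs before GROUP BY, so aggregates aren't available there

Fix: Use HAVING (which filters groups after aggregation) instead of WHERE

Corrected query:
SELECT customer, SUM(total) FROM orders GROUP BY customer HAVING SUM(total) > 336.55

Result:
customer | SUM(total)
---------+-----------
Alice    | 920.25    
Eve      | 379.56    
Hank     | 360.23    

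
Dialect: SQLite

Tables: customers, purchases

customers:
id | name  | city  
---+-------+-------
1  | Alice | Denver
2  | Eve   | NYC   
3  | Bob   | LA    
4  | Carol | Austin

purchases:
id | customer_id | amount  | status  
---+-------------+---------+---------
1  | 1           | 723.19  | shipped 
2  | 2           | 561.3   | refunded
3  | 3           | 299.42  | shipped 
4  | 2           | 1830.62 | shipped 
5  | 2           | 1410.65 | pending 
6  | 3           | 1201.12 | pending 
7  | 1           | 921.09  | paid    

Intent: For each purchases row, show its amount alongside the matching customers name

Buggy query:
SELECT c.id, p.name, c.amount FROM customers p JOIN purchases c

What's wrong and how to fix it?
Bug: JOIN with no ON clause produces a cartesian product; every purchases row pairs with every customers row

Fix: Add ON c.customer_id = p.id to the JOIN

Corrected query:
SELECT c.id, p.name, c.amount FROM customers p JOIN purchases c ON c.customer_id = p.id

Result:
id | name  | amount 
---+-------+--------
1  | Alice | 723.19 
2  | Eve   | 561.3  
3  | Bob   | 299.42 
4  | Eve   | 1830.62
5  | Eve   | 1410.65
6  | Bob   | 1201.12
7  | Alice | 921.09 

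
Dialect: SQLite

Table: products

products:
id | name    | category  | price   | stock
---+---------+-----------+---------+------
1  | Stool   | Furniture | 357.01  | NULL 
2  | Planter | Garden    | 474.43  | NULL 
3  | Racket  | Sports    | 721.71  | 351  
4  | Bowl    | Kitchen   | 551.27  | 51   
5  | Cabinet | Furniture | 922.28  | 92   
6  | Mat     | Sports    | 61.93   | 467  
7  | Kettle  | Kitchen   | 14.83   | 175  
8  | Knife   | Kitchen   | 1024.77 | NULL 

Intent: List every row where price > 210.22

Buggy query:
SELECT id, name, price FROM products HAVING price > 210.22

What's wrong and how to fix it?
Bug: This is a non-aggregate query (no GROUP BY, no aggregates), so in SQLite the HAVING clause is invalid here; a row-level condition belongs in WHERE

Fix: Use WHERE for row-level filtering

Corrected query:
SELECT id, name, price FROM products WHERE price > 210.22

Result:
id | name    | price  
---+---------+--------
1  | Stool   | 357.01 
2  | Planter | 474.43 
3  | Racket  | 721.71 
4  | Bowl    | 551.27 
5  | Cabinet | 922.28 
8  | Knife   | 1024.77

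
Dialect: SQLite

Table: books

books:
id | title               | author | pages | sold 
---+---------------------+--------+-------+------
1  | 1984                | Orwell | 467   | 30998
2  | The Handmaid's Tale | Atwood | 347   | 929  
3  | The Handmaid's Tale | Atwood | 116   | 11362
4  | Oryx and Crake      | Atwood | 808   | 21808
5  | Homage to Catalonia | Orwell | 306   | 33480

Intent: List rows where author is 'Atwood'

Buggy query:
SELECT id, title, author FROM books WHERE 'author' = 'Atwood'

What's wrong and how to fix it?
Bug: 'author' in single quotes is a string literal, not the column; the comparison is literal-vs-literal and never true

Fix: Reference the column as author without single quotes

Corrected query:
SELECT id, title, author FROM books WHERE author = 'Atwood'

Result:
id | title               | author
---+---------------------+-------
2  | The Handmaid's Tale | Atwood
3  | The Handmaid's Tale | Atwood
4  | Oryx and Crake      | Atwood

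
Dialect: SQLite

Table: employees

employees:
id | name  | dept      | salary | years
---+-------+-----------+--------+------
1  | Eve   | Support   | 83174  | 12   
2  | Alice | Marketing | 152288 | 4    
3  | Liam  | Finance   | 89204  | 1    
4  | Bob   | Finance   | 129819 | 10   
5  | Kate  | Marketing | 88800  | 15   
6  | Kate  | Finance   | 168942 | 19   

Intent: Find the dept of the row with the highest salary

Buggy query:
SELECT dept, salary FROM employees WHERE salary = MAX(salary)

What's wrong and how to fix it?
Bug: WHERE is evaluated per row; an aggregate over the whole table isn't defined there

Fix: Wrap MAX in a scalar subquery so WHERE compares against a single value

Corrected query:
SELECT dept, salary FROM employees WHERE salary = (SELECT MAX(salary) FROM employees)

Result:
dept    | salary
--------+-------
Finance | 168942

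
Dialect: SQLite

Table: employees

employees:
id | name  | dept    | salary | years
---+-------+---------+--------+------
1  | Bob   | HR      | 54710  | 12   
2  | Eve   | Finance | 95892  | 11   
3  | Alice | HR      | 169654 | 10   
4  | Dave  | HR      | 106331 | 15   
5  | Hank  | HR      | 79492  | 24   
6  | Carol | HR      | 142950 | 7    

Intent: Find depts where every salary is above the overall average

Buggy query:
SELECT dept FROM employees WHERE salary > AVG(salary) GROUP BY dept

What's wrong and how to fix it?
Bug: AVG() is an aggregate; it can't sit directly in WHERE

Fix: Compute the overall average in a scalar subquery and compare each group's MIN against it in HAVING

Corrected query:
SELECT dept FROM employees GROUP BY dept HAVING MIN(salary) > (SELECT AVG(salary) FROM employees)

Result:
(no rows)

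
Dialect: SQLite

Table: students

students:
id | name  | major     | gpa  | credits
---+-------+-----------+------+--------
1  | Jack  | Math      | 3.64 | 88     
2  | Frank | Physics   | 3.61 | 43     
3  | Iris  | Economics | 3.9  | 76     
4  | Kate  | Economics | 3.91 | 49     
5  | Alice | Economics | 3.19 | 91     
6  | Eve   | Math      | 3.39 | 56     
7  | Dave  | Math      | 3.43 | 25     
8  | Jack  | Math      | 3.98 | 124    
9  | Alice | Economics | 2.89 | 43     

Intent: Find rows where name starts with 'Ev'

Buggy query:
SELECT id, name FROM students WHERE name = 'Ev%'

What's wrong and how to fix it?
Bug: '=' compares the literal string including the % character; pattern matching needs LIKE

Fix: Use LIKE for wildcard pattern matching

Corrected query:
SELECT id, name FROM students WHERE name LIKE 'Ev%'

Result:
id | name
---+-----
6  | Eve 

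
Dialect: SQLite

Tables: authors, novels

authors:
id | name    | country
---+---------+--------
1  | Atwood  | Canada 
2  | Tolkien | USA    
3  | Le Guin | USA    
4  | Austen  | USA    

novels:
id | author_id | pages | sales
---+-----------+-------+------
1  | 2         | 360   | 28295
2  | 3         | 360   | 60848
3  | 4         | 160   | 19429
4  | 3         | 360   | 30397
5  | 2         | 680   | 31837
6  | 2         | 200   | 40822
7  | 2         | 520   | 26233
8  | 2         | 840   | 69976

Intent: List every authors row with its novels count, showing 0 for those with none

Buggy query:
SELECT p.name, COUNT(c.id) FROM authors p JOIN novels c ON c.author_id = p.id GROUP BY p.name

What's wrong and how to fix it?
Bug: INNER JOIN drops authors rows that have no matching novels rows

Fix: Switch to LEFT JOIN to retain unmatched parent rows

Corrected query:
SELECT p.name, COUNT(c.id) FROM authors p LEFT JOIN novels c ON c.author_id = p.id GROUP BY p.name

Result:
name    | COUNT(c.id)
--------+------------
Atwood  | 0          
Austen  | 1          
Le Guin | 2          
Tolkien | 5          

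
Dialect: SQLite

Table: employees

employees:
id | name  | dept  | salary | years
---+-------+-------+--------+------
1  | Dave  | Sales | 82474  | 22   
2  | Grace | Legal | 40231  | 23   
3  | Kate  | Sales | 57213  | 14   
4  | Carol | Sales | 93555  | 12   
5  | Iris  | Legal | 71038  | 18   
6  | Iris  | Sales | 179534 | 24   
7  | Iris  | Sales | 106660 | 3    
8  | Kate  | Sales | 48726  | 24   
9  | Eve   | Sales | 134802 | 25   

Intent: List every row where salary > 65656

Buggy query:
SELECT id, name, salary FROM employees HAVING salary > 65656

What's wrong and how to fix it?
Bug: This is a non-aggregate query (no GROUP BY, no aggregates), so in SQLite the HAVING clause is invalid here; a row-level condition belongs in WHERE

Fix: Use WHERE for row-level filtering

Corrected query:
SELECT id, name, salary FROM employees WHERE salary > 65656

Result:
id | name  | salary
---+-------+-------
1  | Dave  | 82474 
4  | Carol | 93555 
5  | Iris  | 71038 
6  | Iris  | 179534
7  | Iris  | 106660
9  | Eve   | 134802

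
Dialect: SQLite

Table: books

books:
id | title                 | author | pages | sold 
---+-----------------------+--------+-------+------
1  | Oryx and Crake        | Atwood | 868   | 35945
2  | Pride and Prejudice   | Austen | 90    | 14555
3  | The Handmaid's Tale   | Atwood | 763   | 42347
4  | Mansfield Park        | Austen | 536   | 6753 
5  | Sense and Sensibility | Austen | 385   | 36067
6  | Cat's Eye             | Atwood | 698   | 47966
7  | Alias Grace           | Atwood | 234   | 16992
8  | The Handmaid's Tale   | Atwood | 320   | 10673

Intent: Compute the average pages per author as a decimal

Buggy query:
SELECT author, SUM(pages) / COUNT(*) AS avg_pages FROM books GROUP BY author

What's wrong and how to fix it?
Bug: Both operands are integers, so '/' performs integer division and truncates

Fix: Cast one side to REAL so the division keeps the fractional part

Corrected query:
SELECT author, SUM(pages) * 1.0 / COUNT(*) AS avg_pages FROM books GROUP BY author

Result:
author | avg_pages
-------+----------
Atwood | 576.6    
Austen | 337      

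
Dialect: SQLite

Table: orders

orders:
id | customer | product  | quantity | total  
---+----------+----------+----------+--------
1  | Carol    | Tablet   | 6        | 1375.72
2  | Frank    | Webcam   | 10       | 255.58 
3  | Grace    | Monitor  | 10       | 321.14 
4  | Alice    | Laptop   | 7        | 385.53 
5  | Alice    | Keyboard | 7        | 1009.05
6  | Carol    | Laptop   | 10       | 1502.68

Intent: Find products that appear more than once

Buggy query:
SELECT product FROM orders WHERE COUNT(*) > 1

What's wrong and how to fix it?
Bug: WHERE can't reference COUNT(*); aggregates are computed after WHERE

Fix: GROUP BY product, then filter groups with HAVING COUNT(*) > 1

Corrected query:
SELECT product FROM orders GROUP BY product HAVING COUNT(*) > 1

Result:
product
-------
Laptop 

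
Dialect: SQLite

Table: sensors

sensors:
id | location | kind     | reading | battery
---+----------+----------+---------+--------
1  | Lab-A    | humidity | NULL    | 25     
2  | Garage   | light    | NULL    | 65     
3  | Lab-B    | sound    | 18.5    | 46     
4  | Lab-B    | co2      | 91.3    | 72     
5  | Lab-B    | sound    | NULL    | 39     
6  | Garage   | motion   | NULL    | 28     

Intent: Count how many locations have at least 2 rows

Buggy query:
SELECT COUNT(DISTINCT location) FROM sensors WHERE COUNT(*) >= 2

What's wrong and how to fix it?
Bug: WHERE filters individual rows, not groups, so a group-level COUNT is invalid there

Fix: Use a subquery that GROUPs and filters with HAVING, then count its rows

Corrected query:
SELECT COUNT(*) FROM (SELECT location FROM sensors GROUP BY location HAVING COUNT(*) >= 2)

Result:
COUNT(*)
--------
2       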